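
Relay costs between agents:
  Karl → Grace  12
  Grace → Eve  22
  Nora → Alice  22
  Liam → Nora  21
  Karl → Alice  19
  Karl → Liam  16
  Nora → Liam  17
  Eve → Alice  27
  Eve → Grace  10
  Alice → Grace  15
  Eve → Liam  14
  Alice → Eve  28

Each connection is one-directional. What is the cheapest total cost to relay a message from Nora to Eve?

Paths from Nora to Eve:
Nora → Alice → Grace → Eve: 22 + 15 + 22 = 59
Nora → Alice → Eve: 22 + 28 = 50
The minimum is 50.

50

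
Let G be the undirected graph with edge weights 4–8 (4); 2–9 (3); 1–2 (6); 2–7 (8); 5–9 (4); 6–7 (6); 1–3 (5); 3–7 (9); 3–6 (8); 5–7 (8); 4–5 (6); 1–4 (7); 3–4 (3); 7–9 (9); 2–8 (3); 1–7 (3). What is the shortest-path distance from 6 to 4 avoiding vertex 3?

A few of the 6→4 routes:
6 → 7 → 1 → 4: 6 + 3 + 7 = 16
6 → 7 → 2 → 8 → 4: 6 + 8 + 3 + 4 = 21
6 → 7 → 5 → 4: 6 + 8 + 6 = 20
6 → 7 → 1 → 2 → 8 → 4: 6 + 3 + 6 + 3 + 4 = 22
The minimum is 16.

16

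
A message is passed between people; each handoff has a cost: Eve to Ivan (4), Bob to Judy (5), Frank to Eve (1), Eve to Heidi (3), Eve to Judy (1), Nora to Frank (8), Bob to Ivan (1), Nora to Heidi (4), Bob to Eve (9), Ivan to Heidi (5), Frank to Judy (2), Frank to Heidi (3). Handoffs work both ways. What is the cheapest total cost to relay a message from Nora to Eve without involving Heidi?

9

Paths from Nora to Eve avoiding Heidi:
Nora → Frank → Eve: 8 + 1 = 9
Nora → Frank → Judy → Bob → Eve: 8 + 2 + 5 + 9 = 24
Nora → Frank → Judy → Bob → Ivan → Eve: 8 + 2 + 5 + 1 + 4 = 20
Nora → Frank → Judy → Eve: 8 + 2 + 1 = 11
Best route has total 9.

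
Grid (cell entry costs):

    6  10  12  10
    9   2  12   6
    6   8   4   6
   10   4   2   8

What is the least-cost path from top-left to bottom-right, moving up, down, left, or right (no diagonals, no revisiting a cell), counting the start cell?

39

Cheapest: r0c0 r1c0 r1c1 r2c1 r2c2 r3c2 r3c3
  6 + 9 + 2 + 8 + 4 + 2 + 8 = 39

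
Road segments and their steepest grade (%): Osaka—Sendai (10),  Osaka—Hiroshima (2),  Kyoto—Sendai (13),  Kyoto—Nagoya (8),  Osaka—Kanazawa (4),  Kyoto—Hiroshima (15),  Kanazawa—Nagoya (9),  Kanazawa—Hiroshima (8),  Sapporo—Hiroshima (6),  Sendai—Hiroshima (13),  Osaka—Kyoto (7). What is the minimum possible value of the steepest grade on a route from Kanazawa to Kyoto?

7

A few of the Kanazawa→Kyoto routes:
Kanazawa→Osaka→Kyoto: max(4, 7) = 7
Kanazawa→Hiroshima→Osaka→Kyoto: max(8, 2, 7) = 8
Kanazawa→Nagoya→Kyoto: max(9, 8) = 9
The minimum achievable maximum is 7%.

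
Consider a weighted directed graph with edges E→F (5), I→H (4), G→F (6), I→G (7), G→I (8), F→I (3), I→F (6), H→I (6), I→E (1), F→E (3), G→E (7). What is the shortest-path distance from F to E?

Paths from F to E:
F → I → G → E: 3 + 7 + 7 = 17
F → I → E: 3 + 1 = 4
F → E: 3
Best route has total 3.

3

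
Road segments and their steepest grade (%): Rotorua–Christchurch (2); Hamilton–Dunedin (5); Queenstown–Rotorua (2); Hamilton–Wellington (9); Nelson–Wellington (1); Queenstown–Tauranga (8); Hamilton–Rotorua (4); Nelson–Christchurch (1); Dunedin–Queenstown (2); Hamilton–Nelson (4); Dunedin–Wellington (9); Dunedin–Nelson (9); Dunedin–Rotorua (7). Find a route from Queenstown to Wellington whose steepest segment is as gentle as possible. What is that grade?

2

Checking several routes:
Queenstown -> Dunedin -> Hamilton -> Nelson -> Wellington: max(2, 5, 4, 1) = 5
Queenstown -> Rotorua -> Christchurch -> Nelson -> Wellington: max(2, 2, 1, 1) = 2
Queenstown -> Rotorua -> Hamilton -> Nelson -> Wellington: max(2, 4, 4, 1) = 4
Smallest bottleneck: 2%.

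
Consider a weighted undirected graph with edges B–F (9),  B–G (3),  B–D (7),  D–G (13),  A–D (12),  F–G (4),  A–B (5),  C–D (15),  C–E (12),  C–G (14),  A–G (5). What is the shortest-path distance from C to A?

Comparing a few candidate routes:
C-D-A: 15 + 12 = 27
C-D-B-A: 15 + 7 + 5 = 27
C-G-B-A: 14 + 3 + 5 = 22
C-G-A: 14 + 5 = 19
C-G-F-B-A: 14 + 4 + 9 + 5 = 32
C-D-B-G-A: 15 + 7 + 3 + 5 = 30
The minimum is 19.

19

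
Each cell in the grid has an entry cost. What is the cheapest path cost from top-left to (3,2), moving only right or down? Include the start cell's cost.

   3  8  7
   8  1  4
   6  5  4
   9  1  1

19

Take (0,0) -> (0,1) -> (1,1) -> (2,1) -> (3,1) -> (3,2) for a total of 3 + 8 + 1 + 5 + 1 + 1 = 19.
For comparison, the top-then-right route costs 27.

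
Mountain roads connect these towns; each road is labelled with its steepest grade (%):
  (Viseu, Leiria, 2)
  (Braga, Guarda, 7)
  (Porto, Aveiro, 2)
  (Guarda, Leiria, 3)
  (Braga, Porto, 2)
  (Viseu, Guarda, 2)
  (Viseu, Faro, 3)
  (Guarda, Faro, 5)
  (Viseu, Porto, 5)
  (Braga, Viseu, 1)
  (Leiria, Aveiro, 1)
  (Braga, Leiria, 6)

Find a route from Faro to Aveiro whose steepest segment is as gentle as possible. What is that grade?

3

A few of the Faro→Aveiro routes:
Faro-Viseu-Guarda-Leiria-Aveiro: max(3, 2, 3, 1) = 3
Faro-Viseu-Braga-Porto-Aveiro: max(3, 1, 2, 2) = 3
Faro-Viseu-Porto-Aveiro: max(3, 5, 2) = 5
Faro-Viseu-Leiria-Aveiro: max(3, 2, 1) = 3
Best route has worst link 3%.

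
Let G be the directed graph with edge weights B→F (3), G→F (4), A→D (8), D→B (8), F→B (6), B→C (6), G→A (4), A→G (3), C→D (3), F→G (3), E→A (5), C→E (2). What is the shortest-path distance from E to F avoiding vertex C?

12

Candidate routes:
E→A→G→F: 5 + 3 + 4 = 12
E→A→D→B→F: 5 + 8 + 8 + 3 = 24
The minimum is 12.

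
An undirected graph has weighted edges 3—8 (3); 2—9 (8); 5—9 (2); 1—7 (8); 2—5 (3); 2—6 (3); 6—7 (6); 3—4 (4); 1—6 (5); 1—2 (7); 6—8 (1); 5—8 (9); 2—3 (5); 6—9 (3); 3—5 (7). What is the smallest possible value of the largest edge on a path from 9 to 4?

4

A few of the 9→4 routes:
9→6→2→3→4: max(3, 3, 5, 4) = 5
9→5→2→3→4: max(2, 3, 5, 4) = 5
9→5→2→6→8→3→4: max(2, 3, 3, 1, 3, 4) = 4
9→6→8→3→4: max(3, 1, 3, 4) = 4
The minimum achievable maximum is 4.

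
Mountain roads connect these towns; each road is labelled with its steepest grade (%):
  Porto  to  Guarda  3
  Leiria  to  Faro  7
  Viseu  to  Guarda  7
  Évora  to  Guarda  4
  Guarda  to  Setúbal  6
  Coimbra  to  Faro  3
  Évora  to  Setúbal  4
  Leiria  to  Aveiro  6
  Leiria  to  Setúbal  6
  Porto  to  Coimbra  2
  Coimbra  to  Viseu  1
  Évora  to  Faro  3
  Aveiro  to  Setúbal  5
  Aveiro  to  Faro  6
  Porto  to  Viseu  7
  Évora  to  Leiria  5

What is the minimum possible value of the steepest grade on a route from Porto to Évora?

3

A few of the Porto→Évora routes:
Porto→Guarda→Setúbal→Évora: max(3, 6, 4) = 6
Porto→Guarda→Évora: max(3, 4) = 4
Porto→Coimbra→Faro→Évora: max(2, 3, 3) = 3
Porto→Guarda→Setúbal→Leiria→Aveiro→Faro→Évora: max(3, 6, 6, 6, 6, 3) = 6
Porto→Guarda→Setúbal→Aveiro→Faro→Évora: max(3, 6, 5, 6, 3) = 6
Porto→Guarda→Setúbal→Aveiro→Leiria→Évora: max(3, 6, 5, 6, 5) = 6
The minimum achievable maximum is 3%.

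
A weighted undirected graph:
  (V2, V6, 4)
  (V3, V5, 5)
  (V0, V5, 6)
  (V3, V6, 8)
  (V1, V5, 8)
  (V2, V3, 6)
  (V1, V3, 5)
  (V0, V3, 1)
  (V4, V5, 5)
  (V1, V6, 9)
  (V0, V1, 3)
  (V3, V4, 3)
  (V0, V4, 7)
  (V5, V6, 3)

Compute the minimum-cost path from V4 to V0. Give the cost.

4

Checking several routes:
V4→V5→V0: 5 + 6 = 11
V4→V0: 7
V4→V3→V0: 3 + 1 = 4
Shortest: 4.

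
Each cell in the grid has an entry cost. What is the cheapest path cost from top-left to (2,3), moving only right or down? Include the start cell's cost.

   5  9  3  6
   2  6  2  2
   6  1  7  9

26

Best path: [0,0] -> [1,0] -> [1,1] -> [1,2] -> [1,3] -> [2,3]
Cost: 5 + 2 + 6 + 2 + 2 + 9 = 26
For comparison, the top-then-right route costs 34.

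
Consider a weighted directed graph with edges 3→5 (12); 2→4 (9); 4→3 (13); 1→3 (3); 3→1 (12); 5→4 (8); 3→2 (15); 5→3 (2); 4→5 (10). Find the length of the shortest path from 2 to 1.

Candidate routes:
2 → 4 → 5 → 3 → 1: 9 + 10 + 2 + 12 = 33
2 → 4 → 3 → 1: 9 + 13 + 12 = 34
The minimum is 33.

33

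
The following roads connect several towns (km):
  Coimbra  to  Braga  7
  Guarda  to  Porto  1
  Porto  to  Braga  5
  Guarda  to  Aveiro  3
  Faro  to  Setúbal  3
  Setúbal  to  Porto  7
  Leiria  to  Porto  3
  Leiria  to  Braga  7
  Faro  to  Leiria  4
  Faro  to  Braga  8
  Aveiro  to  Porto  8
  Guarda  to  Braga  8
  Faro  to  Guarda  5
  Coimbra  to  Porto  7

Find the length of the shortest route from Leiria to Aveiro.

Checking several routes:
Leiria → Faro → Guarda → Aveiro: 4 + 5 + 3 = 12
Leiria → Porto → Aveiro: 3 + 8 = 11
Leiria → Porto → Guarda → Aveiro: 3 + 1 + 3 = 7
The minimum is 7 km.

7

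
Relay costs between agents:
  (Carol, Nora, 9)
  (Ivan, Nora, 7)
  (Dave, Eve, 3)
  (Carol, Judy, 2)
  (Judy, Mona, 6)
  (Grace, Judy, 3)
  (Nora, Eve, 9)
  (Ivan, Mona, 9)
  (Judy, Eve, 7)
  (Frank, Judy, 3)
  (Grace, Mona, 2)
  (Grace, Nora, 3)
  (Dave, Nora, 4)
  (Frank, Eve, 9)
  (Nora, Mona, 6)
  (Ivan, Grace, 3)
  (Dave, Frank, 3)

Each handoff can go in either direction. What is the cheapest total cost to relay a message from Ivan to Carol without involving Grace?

A few of the Ivan→Carol routes:
Ivan-Nora-Carol: 7 + 9 = 16
Ivan-Mona-Judy-Carol: 9 + 6 + 2 = 17
Ivan-Nora-Dave-Frank-Judy-Carol: 7 + 4 + 3 + 3 + 2 = 19
Shortest: 16.

16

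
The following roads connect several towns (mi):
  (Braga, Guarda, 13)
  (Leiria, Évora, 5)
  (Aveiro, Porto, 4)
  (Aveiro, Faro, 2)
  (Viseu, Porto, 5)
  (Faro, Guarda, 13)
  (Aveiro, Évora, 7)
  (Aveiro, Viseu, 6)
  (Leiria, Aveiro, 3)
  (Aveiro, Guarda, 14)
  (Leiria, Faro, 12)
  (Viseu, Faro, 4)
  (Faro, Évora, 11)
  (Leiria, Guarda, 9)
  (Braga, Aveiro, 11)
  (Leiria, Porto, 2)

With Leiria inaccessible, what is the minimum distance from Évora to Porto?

11

Comparing a few candidate routes:
Évora-Faro-Aveiro-Porto: 11 + 2 + 4 = 17
Évora-Aveiro-Viseu-Porto: 7 + 6 + 5 = 18
Évora-Aveiro-Porto: 7 + 4 = 11
Évora-Aveiro-Faro-Viseu-Porto: 7 + 2 + 4 + 5 = 18
Shortest: 11 mi.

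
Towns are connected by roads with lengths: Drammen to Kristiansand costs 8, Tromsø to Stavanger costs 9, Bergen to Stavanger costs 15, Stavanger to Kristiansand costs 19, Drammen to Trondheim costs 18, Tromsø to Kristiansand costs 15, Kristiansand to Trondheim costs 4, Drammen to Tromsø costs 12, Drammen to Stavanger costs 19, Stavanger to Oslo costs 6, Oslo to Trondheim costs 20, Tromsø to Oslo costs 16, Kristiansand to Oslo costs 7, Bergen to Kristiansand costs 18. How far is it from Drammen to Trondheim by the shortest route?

Checking several routes:
Drammen-Trondheim: 18
Drammen-Kristiansand-Trondheim: 8 + 4 = 12
Drammen-Tromsø-Kristiansand-Trondheim: 12 + 15 + 4 = 31
Drammen-Kristiansand-Oslo-Trondheim: 8 + 7 + 20 = 35
Shortest: 12.

12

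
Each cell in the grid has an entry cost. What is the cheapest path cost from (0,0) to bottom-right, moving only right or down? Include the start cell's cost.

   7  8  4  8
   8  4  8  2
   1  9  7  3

32

Best path: [0,0] -> [0,1] -> [0,2] -> [0,3] -> [1,3] -> [2,3]
Cost: 7 + 8 + 4 + 8 + 2 + 3 = 32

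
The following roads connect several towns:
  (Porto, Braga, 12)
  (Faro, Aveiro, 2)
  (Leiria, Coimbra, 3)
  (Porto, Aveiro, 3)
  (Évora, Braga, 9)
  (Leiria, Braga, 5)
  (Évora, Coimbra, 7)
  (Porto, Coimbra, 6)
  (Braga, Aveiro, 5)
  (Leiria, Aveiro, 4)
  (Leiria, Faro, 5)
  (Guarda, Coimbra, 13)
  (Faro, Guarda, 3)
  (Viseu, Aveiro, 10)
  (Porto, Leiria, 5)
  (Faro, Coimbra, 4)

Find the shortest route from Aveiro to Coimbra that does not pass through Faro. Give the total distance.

Comparing a few candidate routes:
Aveiro-Porto-Coimbra: 3 + 6 = 9
Aveiro-Leiria-Coimbra: 4 + 3 = 7
Aveiro-Porto-Leiria-Coimbra: 3 + 5 + 3 = 11
The minimum is 7.

7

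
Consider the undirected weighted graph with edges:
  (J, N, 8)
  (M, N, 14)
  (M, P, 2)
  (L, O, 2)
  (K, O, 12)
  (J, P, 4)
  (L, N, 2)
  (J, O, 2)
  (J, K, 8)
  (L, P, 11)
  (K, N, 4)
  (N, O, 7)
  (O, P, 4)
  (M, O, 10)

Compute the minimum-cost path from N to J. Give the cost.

A few of the N→J routes:
N -> O -> P -> J: 7 + 4 + 4 = 15
N -> J: 8
N -> L -> O -> P -> J: 2 + 2 + 4 + 4 = 12
N -> L -> O -> J: 2 + 2 + 2 = 6
N -> O -> J: 7 + 2 = 9
N -> K -> J: 4 + 8 = 12
The minimum is 6.

6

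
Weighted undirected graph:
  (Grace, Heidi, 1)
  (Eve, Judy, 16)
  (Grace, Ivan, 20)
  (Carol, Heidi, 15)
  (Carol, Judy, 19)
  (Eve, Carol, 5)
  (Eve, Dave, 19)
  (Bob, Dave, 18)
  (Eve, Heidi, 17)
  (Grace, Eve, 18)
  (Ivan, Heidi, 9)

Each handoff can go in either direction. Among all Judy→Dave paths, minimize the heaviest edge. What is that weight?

Candidate routes:
Judy - Carol - Heidi - Eve - Dave: max(19, 15, 17, 19) = 19
Judy - Carol - Heidi - Grace - Eve - Dave: max(19, 15, 1, 18, 19) = 19
Judy - Carol - Eve - Dave: max(19, 5, 19) = 19
Judy - Eve - Dave: max(16, 19) = 19
Judy - Carol - Heidi - Ivan - Grace - Eve - Dave: max(19, 15, 9, 20, 18, 19) = 20
The minimum achievable maximum is 19.

19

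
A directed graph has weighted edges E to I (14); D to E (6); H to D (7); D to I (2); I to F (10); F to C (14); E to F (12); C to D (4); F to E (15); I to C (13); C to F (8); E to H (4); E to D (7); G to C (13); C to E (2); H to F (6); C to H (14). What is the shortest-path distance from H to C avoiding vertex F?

Candidate routes:
H -> D -> I -> C: 7 + 2 + 13 = 22
H -> D -> E -> I -> C: 7 + 6 + 14 + 13 = 40
Shortest: 22.

22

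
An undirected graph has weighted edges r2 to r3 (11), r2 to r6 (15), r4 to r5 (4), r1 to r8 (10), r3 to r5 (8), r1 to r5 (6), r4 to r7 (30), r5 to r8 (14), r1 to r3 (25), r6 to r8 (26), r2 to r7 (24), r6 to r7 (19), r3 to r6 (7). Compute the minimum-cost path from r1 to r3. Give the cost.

Some routes from r1 to r3:
r1→r5→r3: 6 + 8 = 14
r1→r8→r6→r3: 10 + 26 + 7 = 43
r1→r5→r8→r6→r3: 6 + 14 + 26 + 7 = 53
r1→r8→r6→r2→r3: 10 + 26 + 15 + 11 = 62
r1→r3: 25
r1→r8→r5→r3: 10 + 14 + 8 = 32
Shortest: 14.

14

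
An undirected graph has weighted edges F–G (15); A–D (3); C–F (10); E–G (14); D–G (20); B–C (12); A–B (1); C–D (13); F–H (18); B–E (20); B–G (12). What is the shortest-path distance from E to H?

Checking several routes:
E-B-A-D-C-F-H: 20 + 1 + 3 + 13 + 10 + 18 = 65
E-G-F-H: 14 + 15 + 18 = 47
E-B-G-F-H: 20 + 12 + 15 + 18 = 65
E-G-B-C-F-H: 14 + 12 + 12 + 10 + 18 = 66
E-B-C-F-H: 20 + 12 + 10 + 18 = 60
Best route has total 47.

47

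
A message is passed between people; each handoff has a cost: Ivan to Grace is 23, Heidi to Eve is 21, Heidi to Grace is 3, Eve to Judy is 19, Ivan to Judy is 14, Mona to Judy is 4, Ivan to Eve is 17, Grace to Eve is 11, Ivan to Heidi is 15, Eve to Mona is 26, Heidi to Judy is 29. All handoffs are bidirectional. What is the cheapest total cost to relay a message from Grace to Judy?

30

Checking several routes:
Grace - Eve - Judy: 11 + 19 = 30
Grace - Ivan - Judy: 23 + 14 = 37
Grace - Heidi - Judy: 3 + 29 = 32
Grace - Heidi - Ivan - Judy: 3 + 15 + 14 = 32
Best route has total 30.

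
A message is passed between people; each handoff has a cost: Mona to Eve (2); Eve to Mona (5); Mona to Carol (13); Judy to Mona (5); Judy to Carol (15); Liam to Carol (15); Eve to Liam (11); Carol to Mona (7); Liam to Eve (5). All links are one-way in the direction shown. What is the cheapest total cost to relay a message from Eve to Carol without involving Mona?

Routes from Eve to Carol avoiding Mona:
Eve -> Liam -> Carol: 11 + 15 = 26
Shortest: 26.

26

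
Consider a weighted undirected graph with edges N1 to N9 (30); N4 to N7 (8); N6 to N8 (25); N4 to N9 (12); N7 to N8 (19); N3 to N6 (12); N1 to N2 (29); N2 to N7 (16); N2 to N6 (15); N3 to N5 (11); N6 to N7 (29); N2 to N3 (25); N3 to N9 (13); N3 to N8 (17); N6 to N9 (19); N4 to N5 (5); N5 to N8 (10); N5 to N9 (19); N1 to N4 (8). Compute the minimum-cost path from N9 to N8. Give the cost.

27

Checking several routes:
N9-N4-N7-N8: 12 + 8 + 19 = 39
N9-N3-N8: 13 + 17 = 30
N9-N3-N5-N8: 13 + 11 + 10 = 34
N9-N4-N5-N8: 12 + 5 + 10 = 27
N9-N5-N8: 19 + 10 = 29
Best route has total 27.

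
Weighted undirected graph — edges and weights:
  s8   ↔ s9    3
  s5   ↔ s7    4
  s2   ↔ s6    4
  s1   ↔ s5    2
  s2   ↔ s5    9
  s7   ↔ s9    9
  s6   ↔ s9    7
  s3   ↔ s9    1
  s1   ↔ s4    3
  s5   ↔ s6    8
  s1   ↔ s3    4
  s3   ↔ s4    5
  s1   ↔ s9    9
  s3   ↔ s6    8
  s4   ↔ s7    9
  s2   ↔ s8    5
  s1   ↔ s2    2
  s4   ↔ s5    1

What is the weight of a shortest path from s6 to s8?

9

Some routes from s6 to s8:
s6→s2→s8: 4 + 5 = 9
s6→s3→s9→s8: 8 + 1 + 3 = 12
s6→s5→s1→s2→s8: 8 + 2 + 2 + 5 = 17
s6→s2→s1→s3→s9→s8: 4 + 2 + 4 + 1 + 3 = 14
s6→s9→s8: 7 + 3 = 10
s6→s2→s1→s5→s4→s3→s9→s8: 4 + 2 + 2 + 1 + 5 + 1 + 3 = 18
Best route has total 9.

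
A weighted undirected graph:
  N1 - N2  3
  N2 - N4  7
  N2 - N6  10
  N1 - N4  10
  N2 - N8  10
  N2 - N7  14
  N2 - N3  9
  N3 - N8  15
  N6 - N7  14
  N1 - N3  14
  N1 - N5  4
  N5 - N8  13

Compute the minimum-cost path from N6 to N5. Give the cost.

17

Checking several routes:
N6 -> N2 -> N8 -> N5: 10 + 10 + 13 = 33
N6 -> N2 -> N4 -> N1 -> N5: 10 + 7 + 10 + 4 = 31
N6 -> N2 -> N1 -> N5: 10 + 3 + 4 = 17
Shortest: 17.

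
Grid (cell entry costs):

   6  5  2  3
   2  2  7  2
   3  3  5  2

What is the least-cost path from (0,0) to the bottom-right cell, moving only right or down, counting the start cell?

20

One optimal route is r0c0→r0c1→r0c2→r0c3→r1c3→r2c3.
Its cost is 6 + 5 + 2 + 3 + 2 + 2 = 20.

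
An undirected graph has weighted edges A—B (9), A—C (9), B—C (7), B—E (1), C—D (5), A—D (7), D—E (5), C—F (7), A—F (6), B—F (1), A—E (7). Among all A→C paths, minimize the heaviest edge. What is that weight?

6

Some routes from A to C:
A → F → B → E → D → C: max(6, 1, 1, 5, 5) = 6
A → E → B → C: max(7, 1, 7) = 7
A → E → D → C: max(7, 5, 5) = 7
Best route has worst link 6.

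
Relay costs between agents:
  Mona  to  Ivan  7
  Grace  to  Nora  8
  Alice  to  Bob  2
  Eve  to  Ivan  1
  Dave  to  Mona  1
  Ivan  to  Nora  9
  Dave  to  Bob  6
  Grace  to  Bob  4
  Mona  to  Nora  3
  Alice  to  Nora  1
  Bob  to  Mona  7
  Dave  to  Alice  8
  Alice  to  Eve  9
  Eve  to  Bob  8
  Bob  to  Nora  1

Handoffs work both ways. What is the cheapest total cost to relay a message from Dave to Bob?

Comparing a few candidate routes:
Dave -> Bob: 6
Dave -> Mona -> Nora -> Bob: 1 + 3 + 1 = 5
Dave -> Mona -> Bob: 1 + 7 = 8
Dave -> Mona -> Nora -> Alice -> Bob: 1 + 3 + 1 + 2 = 7
Shortest: 5.

5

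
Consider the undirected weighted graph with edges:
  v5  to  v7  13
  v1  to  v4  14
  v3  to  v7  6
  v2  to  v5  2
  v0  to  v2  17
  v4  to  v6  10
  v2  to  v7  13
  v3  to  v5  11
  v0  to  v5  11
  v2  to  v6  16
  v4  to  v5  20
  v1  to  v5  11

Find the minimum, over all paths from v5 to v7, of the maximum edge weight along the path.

11

Checking several routes:
v5 -> v2 -> v7: max(2, 13) = 13
v5 -> v3 -> v7: max(11, 6) = 11
v5 -> v7: max(13) = 13
v5 -> v1 -> v4 -> v6 -> v2 -> v7: max(11, 14, 10, 16, 13) = 16
Smallest bottleneck: 11.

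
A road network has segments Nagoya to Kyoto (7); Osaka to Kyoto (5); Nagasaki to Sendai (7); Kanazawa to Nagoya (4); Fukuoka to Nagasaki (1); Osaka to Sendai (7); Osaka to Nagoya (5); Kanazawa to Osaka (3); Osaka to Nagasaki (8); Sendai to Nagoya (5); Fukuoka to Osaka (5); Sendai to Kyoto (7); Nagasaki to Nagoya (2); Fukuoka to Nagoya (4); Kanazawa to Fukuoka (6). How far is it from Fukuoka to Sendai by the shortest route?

8

A few of the Fukuoka→Sendai routes:
Fukuoka→Osaka→Sendai: 5 + 7 = 12
Fukuoka→Nagoya→Nagasaki→Sendai: 4 + 2 + 7 = 13
Fukuoka→Nagoya→Sendai: 4 + 5 = 9
Fukuoka→Nagasaki→Sendai: 1 + 7 = 8
Fukuoka→Nagasaki→Nagoya→Sendai: 1 + 2 + 5 = 8
Best route has total 8 mi.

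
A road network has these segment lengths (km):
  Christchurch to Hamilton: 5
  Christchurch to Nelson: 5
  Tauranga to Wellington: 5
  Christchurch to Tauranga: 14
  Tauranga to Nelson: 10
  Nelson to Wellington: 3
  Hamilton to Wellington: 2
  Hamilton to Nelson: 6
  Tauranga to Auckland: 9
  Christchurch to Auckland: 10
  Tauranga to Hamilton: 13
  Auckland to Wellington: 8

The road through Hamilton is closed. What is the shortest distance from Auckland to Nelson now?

A few of the Auckland→Nelson routes:
Auckland→Christchurch→Nelson: 10 + 5 = 15
Auckland→Wellington→Nelson: 8 + 3 = 11
Auckland→Tauranga→Wellington→Nelson: 9 + 5 + 3 = 17
Shortest: 11 km.

11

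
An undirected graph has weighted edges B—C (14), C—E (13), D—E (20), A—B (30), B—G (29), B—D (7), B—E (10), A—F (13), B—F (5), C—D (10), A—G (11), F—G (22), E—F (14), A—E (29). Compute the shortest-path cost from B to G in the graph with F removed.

29

Comparing a few candidate routes:
B-G: 29
B-A-G: 30 + 11 = 41
B-D-E-A-G: 7 + 20 + 29 + 11 = 67
B-E-A-G: 10 + 29 + 11 = 50
Shortest: 29.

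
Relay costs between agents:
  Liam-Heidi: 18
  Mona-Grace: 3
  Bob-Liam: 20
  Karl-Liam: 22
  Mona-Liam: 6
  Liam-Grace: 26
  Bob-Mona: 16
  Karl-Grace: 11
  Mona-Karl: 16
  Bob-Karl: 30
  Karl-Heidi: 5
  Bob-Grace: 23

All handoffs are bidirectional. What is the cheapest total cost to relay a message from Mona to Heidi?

Checking several routes:
Mona → Liam → Karl → Heidi: 6 + 22 + 5 = 33
Mona → Liam → Heidi: 6 + 18 = 24
Mona → Grace → Karl → Heidi: 3 + 11 + 5 = 19
Mona → Grace → Liam → Heidi: 3 + 26 + 18 = 47
Mona → Liam → Grace → Karl → Heidi: 6 + 26 + 11 + 5 = 48
Mona → Karl → Heidi: 16 + 5 = 21
Best route has total 19.

19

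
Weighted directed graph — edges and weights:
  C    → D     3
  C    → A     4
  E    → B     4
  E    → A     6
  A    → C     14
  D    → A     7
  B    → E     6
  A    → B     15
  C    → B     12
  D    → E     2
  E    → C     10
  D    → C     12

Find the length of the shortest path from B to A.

Candidate routes:
B-E-A: 6 + 6 = 12
B-E-C-A: 6 + 10 + 4 = 20
B-E-C-D-A: 6 + 10 + 3 + 7 = 26
Shortest: 12.

12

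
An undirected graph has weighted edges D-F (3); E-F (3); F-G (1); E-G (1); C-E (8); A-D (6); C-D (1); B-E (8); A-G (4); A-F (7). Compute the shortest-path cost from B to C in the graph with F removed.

16

Routes from B to C avoiding F:
B -> E -> C: 8 + 8 = 16
B -> E -> G -> A -> D -> C: 8 + 1 + 4 + 6 + 1 = 20
Shortest: 16.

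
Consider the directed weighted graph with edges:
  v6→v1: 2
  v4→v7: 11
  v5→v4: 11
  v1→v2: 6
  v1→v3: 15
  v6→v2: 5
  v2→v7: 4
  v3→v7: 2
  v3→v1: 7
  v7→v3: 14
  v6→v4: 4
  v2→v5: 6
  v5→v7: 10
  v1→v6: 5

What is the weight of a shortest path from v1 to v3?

15

Comparing a few candidate routes:
v1→v3: 15
v1→v6→v2→v7→v3: 5 + 5 + 4 + 14 = 28
v1→v2→v7→v3: 6 + 4 + 14 = 24
Shortest: 15.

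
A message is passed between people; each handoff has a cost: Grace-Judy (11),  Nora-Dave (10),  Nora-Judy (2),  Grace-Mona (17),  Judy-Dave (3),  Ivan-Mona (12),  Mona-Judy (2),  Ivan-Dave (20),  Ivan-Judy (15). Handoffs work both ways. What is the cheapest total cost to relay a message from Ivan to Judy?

Candidate routes:
Ivan -> Judy: 15
Ivan -> Dave -> Nora -> Judy: 20 + 10 + 2 = 32
Ivan -> Dave -> Judy: 20 + 3 = 23
Ivan -> Mona -> Grace -> Judy: 12 + 17 + 11 = 40
Ivan -> Mona -> Judy: 12 + 2 = 14
The minimum is 14.

14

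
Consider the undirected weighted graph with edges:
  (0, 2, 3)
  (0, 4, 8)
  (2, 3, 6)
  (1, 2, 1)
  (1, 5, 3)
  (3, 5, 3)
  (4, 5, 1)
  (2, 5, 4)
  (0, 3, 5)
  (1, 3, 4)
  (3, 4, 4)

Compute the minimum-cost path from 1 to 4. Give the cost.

4

A few of the 1→4 routes:
1 → 5 → 4: 3 + 1 = 4
1 → 3 → 4: 4 + 4 = 8
1 → 2 → 5 → 4: 1 + 4 + 1 = 6
1 → 3 → 5 → 4: 4 + 3 + 1 = 8
The minimum is 4.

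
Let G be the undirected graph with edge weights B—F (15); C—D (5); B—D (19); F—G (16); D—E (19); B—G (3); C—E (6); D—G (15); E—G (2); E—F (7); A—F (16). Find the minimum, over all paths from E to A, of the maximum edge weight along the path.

A few of the E→A routes:
E-C-D-G-B-F-A: max(6, 5, 15, 3, 15, 16) = 16
E-C-D-G-F-A: max(6, 5, 15, 16, 16) = 16
E-G-B-F-A: max(2, 3, 15, 16) = 16
E-G-F-A: max(2, 16, 16) = 16
Smallest bottleneck: 16.

16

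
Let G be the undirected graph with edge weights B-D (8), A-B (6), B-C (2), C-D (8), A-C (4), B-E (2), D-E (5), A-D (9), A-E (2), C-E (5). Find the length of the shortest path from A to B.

4

Checking several routes:
A-E-B: 2 + 2 = 4
A-B: 6
A-C-B: 4 + 2 = 6
A-E-C-B: 2 + 5 + 2 = 9
Shortest: 4.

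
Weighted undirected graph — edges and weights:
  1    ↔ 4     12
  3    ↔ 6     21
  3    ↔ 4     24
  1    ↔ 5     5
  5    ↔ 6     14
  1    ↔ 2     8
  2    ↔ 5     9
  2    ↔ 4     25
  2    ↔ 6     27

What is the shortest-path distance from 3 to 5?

35

A few of the 3→5 routes:
3 → 6 → 2 → 5: 21 + 27 + 9 = 57
3 → 4 → 1 → 5: 24 + 12 + 5 = 41
3 → 4 → 1 → 2 → 5: 24 + 12 + 8 + 9 = 53
3 → 4 → 2 → 5: 24 + 25 + 9 = 58
3 → 6 → 2 → 1 → 5: 21 + 27 + 8 + 5 = 61
3 → 6 → 5: 21 + 14 = 35
Shortest: 35.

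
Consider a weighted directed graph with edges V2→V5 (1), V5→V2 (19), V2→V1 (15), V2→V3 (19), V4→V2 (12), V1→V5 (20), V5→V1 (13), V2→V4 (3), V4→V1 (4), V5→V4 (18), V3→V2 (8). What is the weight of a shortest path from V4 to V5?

Routes from V4 to V5:
V4 -> V1 -> V5: 4 + 20 = 24
V4 -> V2 -> V1 -> V5: 12 + 15 + 20 = 47
V4 -> V2 -> V5: 12 + 1 = 13
The minimum is 13.

13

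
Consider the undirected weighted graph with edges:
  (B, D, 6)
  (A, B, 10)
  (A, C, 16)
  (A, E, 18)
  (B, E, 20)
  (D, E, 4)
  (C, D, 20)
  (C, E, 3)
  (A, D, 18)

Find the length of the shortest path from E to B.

Checking several routes:
E - D - B: 4 + 6 = 10
E - B: 20
E - A - B: 18 + 10 = 28
Shortest: 10.

10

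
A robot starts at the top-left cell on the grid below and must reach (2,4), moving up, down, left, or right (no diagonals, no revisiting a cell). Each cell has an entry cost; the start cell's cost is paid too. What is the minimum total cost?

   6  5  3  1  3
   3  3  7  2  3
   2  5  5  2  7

Cheapest: [0,0] [0,1] [0,2] [0,3] [1,3] [2,3] [2,4]
  6 + 5 + 3 + 1 + 2 + 2 + 7 = 26

26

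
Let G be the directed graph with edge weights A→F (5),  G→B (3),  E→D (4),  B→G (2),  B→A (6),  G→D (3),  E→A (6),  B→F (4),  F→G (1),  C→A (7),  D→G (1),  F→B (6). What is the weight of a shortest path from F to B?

4

Candidate routes:
F - B: 6
F - G - B: 1 + 3 = 4
Shortest: 4.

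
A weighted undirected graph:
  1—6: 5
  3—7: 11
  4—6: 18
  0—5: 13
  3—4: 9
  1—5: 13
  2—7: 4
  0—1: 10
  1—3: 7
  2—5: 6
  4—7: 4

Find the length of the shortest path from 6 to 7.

Checking several routes:
6→1→3→4→7: 5 + 7 + 9 + 4 = 25
6→1→5→2→7: 5 + 13 + 6 + 4 = 28
6→4→3→7: 18 + 9 + 11 = 38
6→4→7: 18 + 4 = 22
6→1→3→7: 5 + 7 + 11 = 23
6→1→0→5→2→7: 5 + 10 + 13 + 6 + 4 = 38
Best route has total 22.

22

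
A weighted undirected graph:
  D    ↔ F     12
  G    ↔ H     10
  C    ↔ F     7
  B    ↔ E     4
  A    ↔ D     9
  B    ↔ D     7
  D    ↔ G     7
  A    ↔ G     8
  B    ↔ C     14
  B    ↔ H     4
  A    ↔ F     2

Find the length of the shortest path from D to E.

A few of the D→E routes:
D→B→E: 7 + 4 = 11
D→G→H→B→E: 7 + 10 + 4 + 4 = 25
D→A→G→H→B→E: 9 + 8 + 10 + 4 + 4 = 35
D→F→A→G→H→B→E: 12 + 2 + 8 + 10 + 4 + 4 = 40
D→F→C→B→E: 12 + 7 + 14 + 4 = 37
D→A→F→C→B→E: 9 + 2 + 7 + 14 + 4 = 36
Shortest: 11.

11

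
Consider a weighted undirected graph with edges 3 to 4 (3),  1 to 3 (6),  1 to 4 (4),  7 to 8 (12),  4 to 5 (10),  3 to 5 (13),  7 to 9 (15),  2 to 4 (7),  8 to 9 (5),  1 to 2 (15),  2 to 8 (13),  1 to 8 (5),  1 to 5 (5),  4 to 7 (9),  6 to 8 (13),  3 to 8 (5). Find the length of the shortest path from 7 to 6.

Checking several routes:
7 → 4 → 1 → 8 → 6: 9 + 4 + 5 + 13 = 31
7 → 9 → 8 → 6: 15 + 5 + 13 = 33
7 → 8 → 6: 12 + 13 = 25
7 → 4 → 3 → 8 → 6: 9 + 3 + 5 + 13 = 30
Shortest: 25.

25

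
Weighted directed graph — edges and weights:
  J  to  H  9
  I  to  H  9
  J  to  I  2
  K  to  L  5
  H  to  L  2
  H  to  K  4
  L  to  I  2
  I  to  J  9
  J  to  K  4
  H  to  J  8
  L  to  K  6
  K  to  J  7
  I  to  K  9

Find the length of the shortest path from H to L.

2

Candidate routes:
H - J - I - K - L: 8 + 2 + 9 + 5 = 24
H - J - K - L: 8 + 4 + 5 = 17
H - L: 2
H - K - L: 4 + 5 = 9
Best route has total 2.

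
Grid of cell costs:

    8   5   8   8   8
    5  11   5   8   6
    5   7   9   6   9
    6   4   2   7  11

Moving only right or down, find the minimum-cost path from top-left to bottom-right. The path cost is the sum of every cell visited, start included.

One optimal route is (0,0) -> (1,0) -> (2,0) -> (3,0) -> (3,1) -> (3,2) -> (3,3) -> (3,4).
Its cost is 8 + 5 + 5 + 6 + 4 + 2 + 7 + 11 = 48.

48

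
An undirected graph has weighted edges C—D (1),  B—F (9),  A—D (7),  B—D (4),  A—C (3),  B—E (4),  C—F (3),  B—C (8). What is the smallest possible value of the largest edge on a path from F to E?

4

Paths from F to E:
F→C→D→B→E: max(3, 1, 4, 4) = 4
F→B→E: max(9, 4) = 9
F→C→A→D→B→E: max(3, 3, 7, 4, 4) = 7
F→C→B→E: max(3, 8, 4) = 8
The minimum achievable maximum is 4.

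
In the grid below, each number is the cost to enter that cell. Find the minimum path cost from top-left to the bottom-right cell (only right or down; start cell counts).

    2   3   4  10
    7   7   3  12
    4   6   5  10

27

Cheapest: (0,0) -> (0,1) -> (0,2) -> (1,2) -> (2,2) -> (2,3)
  2 + 3 + 4 + 3 + 5 + 10 = 27
(Top row then right column would cost 41.)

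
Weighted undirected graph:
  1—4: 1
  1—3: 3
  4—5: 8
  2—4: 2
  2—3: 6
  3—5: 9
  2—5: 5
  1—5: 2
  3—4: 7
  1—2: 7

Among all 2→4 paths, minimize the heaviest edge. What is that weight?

A few of the 2→4 routes:
2-3-1-4: max(6, 3, 1) = 6
2-5-1-4: max(5, 2, 1) = 5
2-4: max(2) = 2
Smallest bottleneck: 2.

2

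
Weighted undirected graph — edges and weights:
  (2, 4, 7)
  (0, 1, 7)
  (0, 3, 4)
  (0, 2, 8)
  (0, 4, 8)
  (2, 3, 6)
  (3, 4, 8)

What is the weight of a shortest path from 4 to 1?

Paths from 4 to 1:
4 → 3 → 2 → 0 → 1: 8 + 6 + 8 + 7 = 29
4 → 0 → 1: 8 + 7 = 15
4 → 3 → 0 → 1: 8 + 4 + 7 = 19
4 → 2 → 3 → 0 → 1: 7 + 6 + 4 + 7 = 24
4 → 2 → 0 → 1: 7 + 8 + 7 = 22
Best route has total 15.

15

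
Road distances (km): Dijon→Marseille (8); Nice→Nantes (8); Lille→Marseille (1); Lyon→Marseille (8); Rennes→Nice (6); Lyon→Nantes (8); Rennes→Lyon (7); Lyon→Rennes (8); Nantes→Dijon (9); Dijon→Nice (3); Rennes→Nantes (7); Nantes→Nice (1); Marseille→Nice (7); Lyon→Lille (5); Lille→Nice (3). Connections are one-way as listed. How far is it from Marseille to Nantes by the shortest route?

15

Routes from Marseille to Nantes:
Marseille→Nice→Nantes: 7 + 8 = 15
Best route has total 15 km.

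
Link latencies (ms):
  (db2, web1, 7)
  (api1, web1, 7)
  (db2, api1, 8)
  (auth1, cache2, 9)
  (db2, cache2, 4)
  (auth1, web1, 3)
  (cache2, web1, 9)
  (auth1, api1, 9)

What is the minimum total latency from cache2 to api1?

12

Some routes from cache2 to api1:
cache2 → auth1 → api1: 9 + 9 = 18
cache2 → web1 → api1: 9 + 7 = 16
cache2 → db2 → api1: 4 + 8 = 12
cache2 → db2 → web1 → api1: 4 + 7 + 7 = 18
Best route has total 12 ms.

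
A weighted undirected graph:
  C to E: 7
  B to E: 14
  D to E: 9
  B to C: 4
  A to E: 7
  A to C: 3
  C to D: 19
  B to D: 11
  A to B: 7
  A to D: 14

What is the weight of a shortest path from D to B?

Checking several routes:
D -> C -> B: 19 + 4 = 23
D -> A -> B: 14 + 7 = 21
D -> E -> C -> B: 9 + 7 + 4 = 20
D -> A -> C -> B: 14 + 3 + 4 = 21
D -> B: 11
D -> E -> B: 9 + 14 = 23
Best route has total 11.

11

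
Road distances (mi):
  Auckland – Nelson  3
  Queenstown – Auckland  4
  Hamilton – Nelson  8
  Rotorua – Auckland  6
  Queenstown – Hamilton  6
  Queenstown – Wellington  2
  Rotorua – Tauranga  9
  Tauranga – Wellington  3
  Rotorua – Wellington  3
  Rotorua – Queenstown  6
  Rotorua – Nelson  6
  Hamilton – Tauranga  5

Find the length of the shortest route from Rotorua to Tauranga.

6

A few of the Rotorua→Tauranga routes:
Rotorua - Queenstown - Wellington - Tauranga: 6 + 2 + 3 = 11
Rotorua - Tauranga: 9
Rotorua - Wellington - Tauranga: 3 + 3 = 6
Rotorua - Queenstown - Hamilton - Tauranga: 6 + 6 + 5 = 17
Rotorua - Auckland - Queenstown - Wellington - Tauranga: 6 + 4 + 2 + 3 = 15
Rotorua - Wellington - Queenstown - Hamilton - Tauranga: 3 + 2 + 6 + 5 = 16
Shortest: 6 mi.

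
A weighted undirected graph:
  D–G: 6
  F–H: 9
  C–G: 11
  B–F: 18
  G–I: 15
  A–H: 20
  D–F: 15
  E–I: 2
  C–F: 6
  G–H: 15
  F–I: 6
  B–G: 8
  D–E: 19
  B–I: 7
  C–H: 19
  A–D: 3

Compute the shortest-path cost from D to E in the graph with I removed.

Candidate routes:
D-E: 19
Shortest: 19.

19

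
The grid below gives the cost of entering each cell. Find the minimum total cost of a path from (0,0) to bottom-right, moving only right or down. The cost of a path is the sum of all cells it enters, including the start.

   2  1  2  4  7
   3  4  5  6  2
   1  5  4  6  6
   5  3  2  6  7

29

Path [0,0] [0,1] [0,2] [1,2] [2,2] [3,2] [3,3] [3,4]: 2 + 1 + 2 + 5 + 4 + 2 + 6 + 7 = 29.
(Top row then right column would cost 31.)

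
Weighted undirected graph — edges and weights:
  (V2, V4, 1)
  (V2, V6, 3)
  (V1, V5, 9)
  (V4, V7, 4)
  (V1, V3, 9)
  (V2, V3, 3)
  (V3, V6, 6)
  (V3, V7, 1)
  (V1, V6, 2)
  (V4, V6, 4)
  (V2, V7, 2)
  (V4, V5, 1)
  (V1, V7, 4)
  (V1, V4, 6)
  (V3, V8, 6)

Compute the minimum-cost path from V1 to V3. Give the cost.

Checking several routes:
V1 → V6 → V2 → V3: 2 + 3 + 3 = 8
V1 → V6 → V3: 2 + 6 = 8
V1 → V7 → V3: 4 + 1 = 5
V1 → V6 → V2 → V7 → V3: 2 + 3 + 2 + 1 = 8
Shortest: 5.

5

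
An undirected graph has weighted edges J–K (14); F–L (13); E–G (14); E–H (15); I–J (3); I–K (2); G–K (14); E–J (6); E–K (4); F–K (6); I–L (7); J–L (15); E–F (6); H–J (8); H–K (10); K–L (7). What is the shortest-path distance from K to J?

5

Checking several routes:
K -> J: 14
K -> I -> J: 2 + 3 = 5
K -> E -> J: 4 + 6 = 10
Best route has total 5.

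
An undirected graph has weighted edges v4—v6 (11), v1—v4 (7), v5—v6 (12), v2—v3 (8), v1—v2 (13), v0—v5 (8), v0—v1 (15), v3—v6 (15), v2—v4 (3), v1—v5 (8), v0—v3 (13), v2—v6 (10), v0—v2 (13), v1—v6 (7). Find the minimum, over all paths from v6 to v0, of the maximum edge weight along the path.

Some routes from v6 to v0:
v6→v1→v5→v0: max(7, 8, 8) = 8
v6→v2→v4→v1→v5→v0: max(10, 3, 7, 8, 8) = 10
v6→v4→v1→v5→v0: max(11, 7, 8, 8) = 11
The minimum achievable maximum is 8.

8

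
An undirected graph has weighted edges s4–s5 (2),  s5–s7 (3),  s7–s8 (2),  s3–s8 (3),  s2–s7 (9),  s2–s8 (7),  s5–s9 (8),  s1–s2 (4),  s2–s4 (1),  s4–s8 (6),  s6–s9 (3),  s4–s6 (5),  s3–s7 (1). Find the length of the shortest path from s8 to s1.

Some routes from s8 to s1:
s8 → s7 → s5 → s4 → s2 → s1: 2 + 3 + 2 + 1 + 4 = 12
s8 → s4 → s2 → s1: 6 + 1 + 4 = 11
s8 → s2 → s1: 7 + 4 = 11
Shortest: 11.

11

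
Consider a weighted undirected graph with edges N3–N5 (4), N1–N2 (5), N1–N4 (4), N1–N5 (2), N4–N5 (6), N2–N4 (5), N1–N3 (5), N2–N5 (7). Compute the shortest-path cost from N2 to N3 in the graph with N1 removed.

Routes from N2 to N3 avoiding N1:
N2 -> N4 -> N5 -> N3: 5 + 6 + 4 = 15
N2 -> N5 -> N3: 7 + 4 = 11
The minimum is 11.

11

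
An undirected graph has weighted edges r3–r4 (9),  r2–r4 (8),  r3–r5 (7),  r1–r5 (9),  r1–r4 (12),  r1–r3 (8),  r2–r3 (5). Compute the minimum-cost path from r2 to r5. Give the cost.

Checking several routes:
r2 → r3 → r1 → r5: 5 + 8 + 9 = 22
r2 → r4 → r3 → r1 → r5: 8 + 9 + 8 + 9 = 34
r2 → r4 → r1 → r5: 8 + 12 + 9 = 29
r2 → r3 → r5: 5 + 7 = 12
r2 → r4 → r3 → r5: 8 + 9 + 7 = 24
Shortest: 12.

12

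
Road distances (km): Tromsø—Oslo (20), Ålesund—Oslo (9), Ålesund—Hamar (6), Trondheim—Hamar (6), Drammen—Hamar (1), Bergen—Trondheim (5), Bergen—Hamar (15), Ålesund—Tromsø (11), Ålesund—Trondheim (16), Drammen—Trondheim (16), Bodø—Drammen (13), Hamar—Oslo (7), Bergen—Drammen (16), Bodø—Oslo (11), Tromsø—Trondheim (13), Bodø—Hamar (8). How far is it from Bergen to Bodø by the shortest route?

19

Comparing a few candidate routes:
Bergen→Hamar→Bodø: 15 + 8 = 23
Bergen→Trondheim→Hamar→Bodø: 5 + 6 + 8 = 19
Bergen→Trondheim→Hamar→Drammen→Bodø: 5 + 6 + 1 + 13 = 25
Bergen→Drammen→Hamar→Bodø: 16 + 1 + 8 = 25
Bergen→Trondheim→Hamar→Oslo→Bodø: 5 + 6 + 7 + 11 = 29
Best route has total 19 km.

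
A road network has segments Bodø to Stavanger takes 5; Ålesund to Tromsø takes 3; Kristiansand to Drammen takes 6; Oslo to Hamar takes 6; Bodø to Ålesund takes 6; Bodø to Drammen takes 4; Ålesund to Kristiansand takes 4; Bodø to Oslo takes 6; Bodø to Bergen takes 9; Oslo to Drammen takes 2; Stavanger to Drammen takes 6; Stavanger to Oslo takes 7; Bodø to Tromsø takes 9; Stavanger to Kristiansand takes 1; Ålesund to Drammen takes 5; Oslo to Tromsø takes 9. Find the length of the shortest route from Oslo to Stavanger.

7

Checking several routes:
Oslo-Drammen-Kristiansand-Stavanger: 2 + 6 + 1 = 9
Oslo-Stavanger: 7
Oslo-Drammen-Stavanger: 2 + 6 = 8
Best route has total 7.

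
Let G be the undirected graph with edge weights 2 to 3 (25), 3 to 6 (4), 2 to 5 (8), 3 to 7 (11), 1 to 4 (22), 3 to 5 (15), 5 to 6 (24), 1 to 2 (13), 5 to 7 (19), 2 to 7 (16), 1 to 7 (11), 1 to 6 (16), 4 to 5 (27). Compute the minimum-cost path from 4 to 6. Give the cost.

38

Checking several routes:
4 - 5 - 6: 27 + 24 = 51
4 - 1 - 7 - 3 - 6: 22 + 11 + 11 + 4 = 48
4 - 5 - 3 - 6: 27 + 15 + 4 = 46
4 - 1 - 6: 22 + 16 = 38
Shortest: 38.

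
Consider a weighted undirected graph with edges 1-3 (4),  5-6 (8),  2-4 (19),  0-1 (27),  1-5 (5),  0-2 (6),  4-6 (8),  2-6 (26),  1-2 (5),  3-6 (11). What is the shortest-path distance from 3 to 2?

9

Checking several routes:
3 - 1 - 2: 4 + 5 = 9
3 - 1 - 0 - 2: 4 + 27 + 6 = 37
3 - 6 - 2: 11 + 26 = 37
3 - 6 - 5 - 1 - 2: 11 + 8 + 5 + 5 = 29
3 - 6 - 4 - 2: 11 + 8 + 19 = 38
Best route has total 9.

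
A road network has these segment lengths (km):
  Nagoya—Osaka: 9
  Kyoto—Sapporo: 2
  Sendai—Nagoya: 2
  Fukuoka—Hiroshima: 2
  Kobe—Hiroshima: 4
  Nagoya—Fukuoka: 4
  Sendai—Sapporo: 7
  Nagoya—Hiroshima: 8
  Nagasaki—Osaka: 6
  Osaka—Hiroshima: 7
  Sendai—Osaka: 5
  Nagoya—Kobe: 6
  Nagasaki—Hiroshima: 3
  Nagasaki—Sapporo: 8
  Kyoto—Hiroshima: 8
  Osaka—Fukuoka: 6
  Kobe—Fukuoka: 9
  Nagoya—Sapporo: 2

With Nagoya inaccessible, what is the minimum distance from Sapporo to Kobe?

14

Some routes from Sapporo to Kobe avoiding Nagoya:
Sapporo-Nagasaki-Hiroshima-Fukuoka-Kobe: 8 + 3 + 2 + 9 = 22
Sapporo-Kyoto-Hiroshima-Fukuoka-Kobe: 2 + 8 + 2 + 9 = 21
Sapporo-Nagasaki-Hiroshima-Kobe: 8 + 3 + 4 = 15
Sapporo-Kyoto-Hiroshima-Kobe: 2 + 8 + 4 = 14
The minimum is 14 km.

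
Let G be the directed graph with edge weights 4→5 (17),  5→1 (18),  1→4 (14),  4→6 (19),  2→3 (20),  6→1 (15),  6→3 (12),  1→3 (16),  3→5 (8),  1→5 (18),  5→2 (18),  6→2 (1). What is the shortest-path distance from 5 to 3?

34

Candidate routes:
5 → 1 → 4 → 6 → 2 → 3: 18 + 14 + 19 + 1 + 20 = 72
5 → 1 → 3: 18 + 16 = 34
5 → 1 → 4 → 6 → 3: 18 + 14 + 19 + 12 = 63
5 → 2 → 3: 18 + 20 = 38
Best route has total 34.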